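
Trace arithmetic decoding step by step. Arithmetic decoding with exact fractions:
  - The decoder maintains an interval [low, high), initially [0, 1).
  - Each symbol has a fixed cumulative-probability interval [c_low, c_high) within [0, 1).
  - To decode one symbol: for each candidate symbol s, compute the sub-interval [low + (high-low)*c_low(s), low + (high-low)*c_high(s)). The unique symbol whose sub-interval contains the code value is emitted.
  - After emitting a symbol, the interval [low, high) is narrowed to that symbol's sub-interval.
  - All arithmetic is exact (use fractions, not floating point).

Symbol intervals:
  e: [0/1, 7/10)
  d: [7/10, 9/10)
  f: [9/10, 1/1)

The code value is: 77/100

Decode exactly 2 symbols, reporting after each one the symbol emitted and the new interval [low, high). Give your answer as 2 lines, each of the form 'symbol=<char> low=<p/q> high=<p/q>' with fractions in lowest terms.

Step 1: interval [0/1, 1/1), width = 1/1 - 0/1 = 1/1
  'e': [0/1 + 1/1*0/1, 0/1 + 1/1*7/10) = [0/1, 7/10)
  'd': [0/1 + 1/1*7/10, 0/1 + 1/1*9/10) = [7/10, 9/10) <- contains code 77/100
  'f': [0/1 + 1/1*9/10, 0/1 + 1/1*1/1) = [9/10, 1/1)
  emit 'd', narrow to [7/10, 9/10)
Step 2: interval [7/10, 9/10), width = 9/10 - 7/10 = 1/5
  'e': [7/10 + 1/5*0/1, 7/10 + 1/5*7/10) = [7/10, 21/25) <- contains code 77/100
  'd': [7/10 + 1/5*7/10, 7/10 + 1/5*9/10) = [21/25, 22/25)
  'f': [7/10 + 1/5*9/10, 7/10 + 1/5*1/1) = [22/25, 9/10)
  emit 'e', narrow to [7/10, 21/25)

Answer: symbol=d low=7/10 high=9/10
symbol=e low=7/10 high=21/25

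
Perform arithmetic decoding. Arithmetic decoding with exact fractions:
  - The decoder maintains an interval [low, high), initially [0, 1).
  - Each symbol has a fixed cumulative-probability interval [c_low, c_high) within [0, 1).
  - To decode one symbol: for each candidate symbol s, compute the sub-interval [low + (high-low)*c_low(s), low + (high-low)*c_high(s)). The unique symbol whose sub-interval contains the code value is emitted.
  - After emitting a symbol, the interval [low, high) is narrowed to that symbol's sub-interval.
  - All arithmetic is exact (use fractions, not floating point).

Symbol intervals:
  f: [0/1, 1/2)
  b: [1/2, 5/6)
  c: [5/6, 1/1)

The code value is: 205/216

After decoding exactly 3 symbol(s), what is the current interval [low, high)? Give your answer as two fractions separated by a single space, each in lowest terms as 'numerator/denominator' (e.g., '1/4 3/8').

Answer: 17/18 26/27

Derivation:
Step 1: interval [0/1, 1/1), width = 1/1 - 0/1 = 1/1
  'f': [0/1 + 1/1*0/1, 0/1 + 1/1*1/2) = [0/1, 1/2)
  'b': [0/1 + 1/1*1/2, 0/1 + 1/1*5/6) = [1/2, 5/6)
  'c': [0/1 + 1/1*5/6, 0/1 + 1/1*1/1) = [5/6, 1/1) <- contains code 205/216
  emit 'c', narrow to [5/6, 1/1)
Step 2: interval [5/6, 1/1), width = 1/1 - 5/6 = 1/6
  'f': [5/6 + 1/6*0/1, 5/6 + 1/6*1/2) = [5/6, 11/12)
  'b': [5/6 + 1/6*1/2, 5/6 + 1/6*5/6) = [11/12, 35/36) <- contains code 205/216
  'c': [5/6 + 1/6*5/6, 5/6 + 1/6*1/1) = [35/36, 1/1)
  emit 'b', narrow to [11/12, 35/36)
Step 3: interval [11/12, 35/36), width = 35/36 - 11/12 = 1/18
  'f': [11/12 + 1/18*0/1, 11/12 + 1/18*1/2) = [11/12, 17/18)
  'b': [11/12 + 1/18*1/2, 11/12 + 1/18*5/6) = [17/18, 26/27) <- contains code 205/216
  'c': [11/12 + 1/18*5/6, 11/12 + 1/18*1/1) = [26/27, 35/36)
  emit 'b', narrow to [17/18, 26/27)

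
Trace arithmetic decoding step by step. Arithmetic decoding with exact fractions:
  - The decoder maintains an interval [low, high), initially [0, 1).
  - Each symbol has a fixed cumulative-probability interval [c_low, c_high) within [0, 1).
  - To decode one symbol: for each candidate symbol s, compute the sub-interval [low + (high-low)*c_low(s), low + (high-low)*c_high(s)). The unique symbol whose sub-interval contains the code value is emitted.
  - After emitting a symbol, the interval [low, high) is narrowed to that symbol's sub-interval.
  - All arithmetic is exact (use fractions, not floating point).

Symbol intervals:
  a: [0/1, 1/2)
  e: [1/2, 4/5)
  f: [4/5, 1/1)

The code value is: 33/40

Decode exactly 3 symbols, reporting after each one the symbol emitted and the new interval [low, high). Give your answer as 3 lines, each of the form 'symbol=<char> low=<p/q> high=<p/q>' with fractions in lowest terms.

Answer: symbol=f low=4/5 high=1/1
symbol=a low=4/5 high=9/10
symbol=a low=4/5 high=17/20

Derivation:
Step 1: interval [0/1, 1/1), width = 1/1 - 0/1 = 1/1
  'a': [0/1 + 1/1*0/1, 0/1 + 1/1*1/2) = [0/1, 1/2)
  'e': [0/1 + 1/1*1/2, 0/1 + 1/1*4/5) = [1/2, 4/5)
  'f': [0/1 + 1/1*4/5, 0/1 + 1/1*1/1) = [4/5, 1/1) <- contains code 33/40
  emit 'f', narrow to [4/5, 1/1)
Step 2: interval [4/5, 1/1), width = 1/1 - 4/5 = 1/5
  'a': [4/5 + 1/5*0/1, 4/5 + 1/5*1/2) = [4/5, 9/10) <- contains code 33/40
  'e': [4/5 + 1/5*1/2, 4/5 + 1/5*4/5) = [9/10, 24/25)
  'f': [4/5 + 1/5*4/5, 4/5 + 1/5*1/1) = [24/25, 1/1)
  emit 'a', narrow to [4/5, 9/10)
Step 3: interval [4/5, 9/10), width = 9/10 - 4/5 = 1/10
  'a': [4/5 + 1/10*0/1, 4/5 + 1/10*1/2) = [4/5, 17/20) <- contains code 33/40
  'e': [4/5 + 1/10*1/2, 4/5 + 1/10*4/5) = [17/20, 22/25)
  'f': [4/5 + 1/10*4/5, 4/5 + 1/10*1/1) = [22/25, 9/10)
  emit 'a', narrow to [4/5, 17/20)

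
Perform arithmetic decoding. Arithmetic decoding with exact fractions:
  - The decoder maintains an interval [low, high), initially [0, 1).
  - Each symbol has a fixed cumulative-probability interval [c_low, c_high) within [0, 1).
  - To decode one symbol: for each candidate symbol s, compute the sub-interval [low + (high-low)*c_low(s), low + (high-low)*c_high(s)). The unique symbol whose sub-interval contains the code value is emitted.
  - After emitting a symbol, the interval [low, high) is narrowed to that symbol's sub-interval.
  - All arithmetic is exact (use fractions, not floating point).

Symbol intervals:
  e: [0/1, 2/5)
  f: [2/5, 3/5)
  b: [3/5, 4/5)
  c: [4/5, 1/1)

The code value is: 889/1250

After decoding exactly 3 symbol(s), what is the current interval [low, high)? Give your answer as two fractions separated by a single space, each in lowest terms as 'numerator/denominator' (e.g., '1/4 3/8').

Answer: 88/125 89/125

Derivation:
Step 1: interval [0/1, 1/1), width = 1/1 - 0/1 = 1/1
  'e': [0/1 + 1/1*0/1, 0/1 + 1/1*2/5) = [0/1, 2/5)
  'f': [0/1 + 1/1*2/5, 0/1 + 1/1*3/5) = [2/5, 3/5)
  'b': [0/1 + 1/1*3/5, 0/1 + 1/1*4/5) = [3/5, 4/5) <- contains code 889/1250
  'c': [0/1 + 1/1*4/5, 0/1 + 1/1*1/1) = [4/5, 1/1)
  emit 'b', narrow to [3/5, 4/5)
Step 2: interval [3/5, 4/5), width = 4/5 - 3/5 = 1/5
  'e': [3/5 + 1/5*0/1, 3/5 + 1/5*2/5) = [3/5, 17/25)
  'f': [3/5 + 1/5*2/5, 3/5 + 1/5*3/5) = [17/25, 18/25) <- contains code 889/1250
  'b': [3/5 + 1/5*3/5, 3/5 + 1/5*4/5) = [18/25, 19/25)
  'c': [3/5 + 1/5*4/5, 3/5 + 1/5*1/1) = [19/25, 4/5)
  emit 'f', narrow to [17/25, 18/25)
Step 3: interval [17/25, 18/25), width = 18/25 - 17/25 = 1/25
  'e': [17/25 + 1/25*0/1, 17/25 + 1/25*2/5) = [17/25, 87/125)
  'f': [17/25 + 1/25*2/5, 17/25 + 1/25*3/5) = [87/125, 88/125)
  'b': [17/25 + 1/25*3/5, 17/25 + 1/25*4/5) = [88/125, 89/125) <- contains code 889/1250
  'c': [17/25 + 1/25*4/5, 17/25 + 1/25*1/1) = [89/125, 18/25)
  emit 'b', narrow to [88/125, 89/125)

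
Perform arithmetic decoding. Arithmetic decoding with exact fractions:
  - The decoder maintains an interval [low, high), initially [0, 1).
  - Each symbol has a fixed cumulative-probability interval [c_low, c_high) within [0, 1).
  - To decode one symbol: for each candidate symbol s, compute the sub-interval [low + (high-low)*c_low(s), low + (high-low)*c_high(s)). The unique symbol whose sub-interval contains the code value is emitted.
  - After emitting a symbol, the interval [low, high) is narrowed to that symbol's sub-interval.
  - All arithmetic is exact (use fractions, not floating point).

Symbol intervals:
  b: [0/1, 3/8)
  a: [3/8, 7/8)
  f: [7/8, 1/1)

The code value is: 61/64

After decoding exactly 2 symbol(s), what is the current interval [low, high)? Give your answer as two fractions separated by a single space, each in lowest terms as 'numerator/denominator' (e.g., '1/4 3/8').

Answer: 59/64 63/64

Derivation:
Step 1: interval [0/1, 1/1), width = 1/1 - 0/1 = 1/1
  'b': [0/1 + 1/1*0/1, 0/1 + 1/1*3/8) = [0/1, 3/8)
  'a': [0/1 + 1/1*3/8, 0/1 + 1/1*7/8) = [3/8, 7/8)
  'f': [0/1 + 1/1*7/8, 0/1 + 1/1*1/1) = [7/8, 1/1) <- contains code 61/64
  emit 'f', narrow to [7/8, 1/1)
Step 2: interval [7/8, 1/1), width = 1/1 - 7/8 = 1/8
  'b': [7/8 + 1/8*0/1, 7/8 + 1/8*3/8) = [7/8, 59/64)
  'a': [7/8 + 1/8*3/8, 7/8 + 1/8*7/8) = [59/64, 63/64) <- contains code 61/64
  'f': [7/8 + 1/8*7/8, 7/8 + 1/8*1/1) = [63/64, 1/1)
  emit 'a', narrow to [59/64, 63/64)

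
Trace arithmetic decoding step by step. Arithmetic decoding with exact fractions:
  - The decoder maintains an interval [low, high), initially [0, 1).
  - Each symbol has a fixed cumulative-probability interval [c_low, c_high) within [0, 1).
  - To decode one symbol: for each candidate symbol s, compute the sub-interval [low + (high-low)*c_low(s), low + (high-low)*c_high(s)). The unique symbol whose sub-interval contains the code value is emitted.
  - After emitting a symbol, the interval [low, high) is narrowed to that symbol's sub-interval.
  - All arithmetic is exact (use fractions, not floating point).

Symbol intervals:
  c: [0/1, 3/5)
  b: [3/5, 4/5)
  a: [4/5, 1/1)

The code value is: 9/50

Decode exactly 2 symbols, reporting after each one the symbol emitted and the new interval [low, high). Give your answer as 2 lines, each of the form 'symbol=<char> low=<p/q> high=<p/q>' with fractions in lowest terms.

Step 1: interval [0/1, 1/1), width = 1/1 - 0/1 = 1/1
  'c': [0/1 + 1/1*0/1, 0/1 + 1/1*3/5) = [0/1, 3/5) <- contains code 9/50
  'b': [0/1 + 1/1*3/5, 0/1 + 1/1*4/5) = [3/5, 4/5)
  'a': [0/1 + 1/1*4/5, 0/1 + 1/1*1/1) = [4/5, 1/1)
  emit 'c', narrow to [0/1, 3/5)
Step 2: interval [0/1, 3/5), width = 3/5 - 0/1 = 3/5
  'c': [0/1 + 3/5*0/1, 0/1 + 3/5*3/5) = [0/1, 9/25) <- contains code 9/50
  'b': [0/1 + 3/5*3/5, 0/1 + 3/5*4/5) = [9/25, 12/25)
  'a': [0/1 + 3/5*4/5, 0/1 + 3/5*1/1) = [12/25, 3/5)
  emit 'c', narrow to [0/1, 9/25)

Answer: symbol=c low=0/1 high=3/5
symbol=c low=0/1 high=9/25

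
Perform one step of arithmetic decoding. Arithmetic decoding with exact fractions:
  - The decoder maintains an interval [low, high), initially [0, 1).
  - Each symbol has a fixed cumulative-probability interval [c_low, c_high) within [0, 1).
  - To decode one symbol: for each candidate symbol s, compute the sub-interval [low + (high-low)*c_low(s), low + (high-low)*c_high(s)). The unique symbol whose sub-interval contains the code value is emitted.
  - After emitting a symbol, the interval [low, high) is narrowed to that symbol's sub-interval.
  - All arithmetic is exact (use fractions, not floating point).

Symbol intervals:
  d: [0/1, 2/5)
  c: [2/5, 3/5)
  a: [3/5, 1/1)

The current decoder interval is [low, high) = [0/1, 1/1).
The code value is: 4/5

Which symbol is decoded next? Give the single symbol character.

Interval width = high − low = 1/1 − 0/1 = 1/1
Scaled code = (code − low) / width = (4/5 − 0/1) / 1/1 = 4/5
  d: [0/1, 2/5) 
  c: [2/5, 3/5) 
  a: [3/5, 1/1) ← scaled code falls here ✓

Answer: a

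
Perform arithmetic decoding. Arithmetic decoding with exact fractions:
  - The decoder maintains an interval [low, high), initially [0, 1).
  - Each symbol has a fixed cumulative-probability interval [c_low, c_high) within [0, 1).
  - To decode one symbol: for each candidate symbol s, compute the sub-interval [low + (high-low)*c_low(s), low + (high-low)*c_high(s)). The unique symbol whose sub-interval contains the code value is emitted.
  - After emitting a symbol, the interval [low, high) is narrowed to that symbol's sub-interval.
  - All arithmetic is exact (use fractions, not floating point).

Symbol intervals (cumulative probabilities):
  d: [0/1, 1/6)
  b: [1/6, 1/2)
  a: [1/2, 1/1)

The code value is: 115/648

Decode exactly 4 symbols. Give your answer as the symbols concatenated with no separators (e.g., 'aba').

Step 1: interval [0/1, 1/1), width = 1/1 - 0/1 = 1/1
  'd': [0/1 + 1/1*0/1, 0/1 + 1/1*1/6) = [0/1, 1/6)
  'b': [0/1 + 1/1*1/6, 0/1 + 1/1*1/2) = [1/6, 1/2) <- contains code 115/648
  'a': [0/1 + 1/1*1/2, 0/1 + 1/1*1/1) = [1/2, 1/1)
  emit 'b', narrow to [1/6, 1/2)
Step 2: interval [1/6, 1/2), width = 1/2 - 1/6 = 1/3
  'd': [1/6 + 1/3*0/1, 1/6 + 1/3*1/6) = [1/6, 2/9) <- contains code 115/648
  'b': [1/6 + 1/3*1/6, 1/6 + 1/3*1/2) = [2/9, 1/3)
  'a': [1/6 + 1/3*1/2, 1/6 + 1/3*1/1) = [1/3, 1/2)
  emit 'd', narrow to [1/6, 2/9)
Step 3: interval [1/6, 2/9), width = 2/9 - 1/6 = 1/18
  'd': [1/6 + 1/18*0/1, 1/6 + 1/18*1/6) = [1/6, 19/108)
  'b': [1/6 + 1/18*1/6, 1/6 + 1/18*1/2) = [19/108, 7/36) <- contains code 115/648
  'a': [1/6 + 1/18*1/2, 1/6 + 1/18*1/1) = [7/36, 2/9)
  emit 'b', narrow to [19/108, 7/36)
Step 4: interval [19/108, 7/36), width = 7/36 - 19/108 = 1/54
  'd': [19/108 + 1/54*0/1, 19/108 + 1/54*1/6) = [19/108, 29/162) <- contains code 115/648
  'b': [19/108 + 1/54*1/6, 19/108 + 1/54*1/2) = [29/162, 5/27)
  'a': [19/108 + 1/54*1/2, 19/108 + 1/54*1/1) = [5/27, 7/36)
  emit 'd', narrow to [19/108, 29/162)

Answer: bdbd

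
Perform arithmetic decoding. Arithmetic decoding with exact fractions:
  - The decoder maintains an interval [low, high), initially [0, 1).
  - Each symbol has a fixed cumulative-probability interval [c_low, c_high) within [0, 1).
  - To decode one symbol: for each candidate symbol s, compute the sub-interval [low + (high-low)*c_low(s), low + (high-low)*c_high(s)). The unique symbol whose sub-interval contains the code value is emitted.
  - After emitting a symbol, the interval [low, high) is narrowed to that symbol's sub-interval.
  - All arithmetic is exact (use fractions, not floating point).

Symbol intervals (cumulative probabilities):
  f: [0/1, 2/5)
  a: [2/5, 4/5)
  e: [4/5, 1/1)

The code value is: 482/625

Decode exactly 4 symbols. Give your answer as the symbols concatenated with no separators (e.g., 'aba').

Step 1: interval [0/1, 1/1), width = 1/1 - 0/1 = 1/1
  'f': [0/1 + 1/1*0/1, 0/1 + 1/1*2/5) = [0/1, 2/5)
  'a': [0/1 + 1/1*2/5, 0/1 + 1/1*4/5) = [2/5, 4/5) <- contains code 482/625
  'e': [0/1 + 1/1*4/5, 0/1 + 1/1*1/1) = [4/5, 1/1)
  emit 'a', narrow to [2/5, 4/5)
Step 2: interval [2/5, 4/5), width = 4/5 - 2/5 = 2/5
  'f': [2/5 + 2/5*0/1, 2/5 + 2/5*2/5) = [2/5, 14/25)
  'a': [2/5 + 2/5*2/5, 2/5 + 2/5*4/5) = [14/25, 18/25)
  'e': [2/5 + 2/5*4/5, 2/5 + 2/5*1/1) = [18/25, 4/5) <- contains code 482/625
  emit 'e', narrow to [18/25, 4/5)
Step 3: interval [18/25, 4/5), width = 4/5 - 18/25 = 2/25
  'f': [18/25 + 2/25*0/1, 18/25 + 2/25*2/5) = [18/25, 94/125)
  'a': [18/25 + 2/25*2/5, 18/25 + 2/25*4/5) = [94/125, 98/125) <- contains code 482/625
  'e': [18/25 + 2/25*4/5, 18/25 + 2/25*1/1) = [98/125, 4/5)
  emit 'a', narrow to [94/125, 98/125)
Step 4: interval [94/125, 98/125), width = 98/125 - 94/125 = 4/125
  'f': [94/125 + 4/125*0/1, 94/125 + 4/125*2/5) = [94/125, 478/625)
  'a': [94/125 + 4/125*2/5, 94/125 + 4/125*4/5) = [478/625, 486/625) <- contains code 482/625
  'e': [94/125 + 4/125*4/5, 94/125 + 4/125*1/1) = [486/625, 98/125)
  emit 'a', narrow to [478/625, 486/625)

Answer: aeaa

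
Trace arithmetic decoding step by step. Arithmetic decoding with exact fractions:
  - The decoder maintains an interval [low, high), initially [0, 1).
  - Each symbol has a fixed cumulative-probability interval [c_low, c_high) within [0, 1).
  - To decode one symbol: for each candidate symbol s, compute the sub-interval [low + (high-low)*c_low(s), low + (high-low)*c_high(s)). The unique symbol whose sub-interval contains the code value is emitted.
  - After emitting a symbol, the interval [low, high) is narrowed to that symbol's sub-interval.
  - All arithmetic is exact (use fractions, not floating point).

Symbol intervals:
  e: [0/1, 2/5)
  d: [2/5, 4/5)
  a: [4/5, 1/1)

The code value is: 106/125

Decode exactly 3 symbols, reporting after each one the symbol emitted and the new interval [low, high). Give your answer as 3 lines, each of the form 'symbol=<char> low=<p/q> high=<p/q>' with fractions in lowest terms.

Answer: symbol=a low=4/5 high=1/1
symbol=e low=4/5 high=22/25
symbol=d low=104/125 high=108/125

Derivation:
Step 1: interval [0/1, 1/1), width = 1/1 - 0/1 = 1/1
  'e': [0/1 + 1/1*0/1, 0/1 + 1/1*2/5) = [0/1, 2/5)
  'd': [0/1 + 1/1*2/5, 0/1 + 1/1*4/5) = [2/5, 4/5)
  'a': [0/1 + 1/1*4/5, 0/1 + 1/1*1/1) = [4/5, 1/1) <- contains code 106/125
  emit 'a', narrow to [4/5, 1/1)
Step 2: interval [4/5, 1/1), width = 1/1 - 4/5 = 1/5
  'e': [4/5 + 1/5*0/1, 4/5 + 1/5*2/5) = [4/5, 22/25) <- contains code 106/125
  'd': [4/5 + 1/5*2/5, 4/5 + 1/5*4/5) = [22/25, 24/25)
  'a': [4/5 + 1/5*4/5, 4/5 + 1/5*1/1) = [24/25, 1/1)
  emit 'e', narrow to [4/5, 22/25)
Step 3: interval [4/5, 22/25), width = 22/25 - 4/5 = 2/25
  'e': [4/5 + 2/25*0/1, 4/5 + 2/25*2/5) = [4/5, 104/125)
  'd': [4/5 + 2/25*2/5, 4/5 + 2/25*4/5) = [104/125, 108/125) <- contains code 106/125
  'a': [4/5 + 2/25*4/5, 4/5 + 2/25*1/1) = [108/125, 22/25)
  emit 'd', narrow to [104/125, 108/125)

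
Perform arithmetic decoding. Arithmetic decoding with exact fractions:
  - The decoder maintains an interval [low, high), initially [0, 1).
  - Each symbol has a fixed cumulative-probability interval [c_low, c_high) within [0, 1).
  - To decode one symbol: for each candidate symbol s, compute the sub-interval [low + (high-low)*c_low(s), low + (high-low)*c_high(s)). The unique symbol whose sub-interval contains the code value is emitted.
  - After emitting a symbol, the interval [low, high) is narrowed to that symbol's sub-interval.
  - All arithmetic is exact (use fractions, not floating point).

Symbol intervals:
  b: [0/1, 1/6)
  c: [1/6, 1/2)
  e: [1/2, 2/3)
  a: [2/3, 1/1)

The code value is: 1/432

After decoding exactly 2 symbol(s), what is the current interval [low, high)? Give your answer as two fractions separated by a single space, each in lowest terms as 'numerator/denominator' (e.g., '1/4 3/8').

Step 1: interval [0/1, 1/1), width = 1/1 - 0/1 = 1/1
  'b': [0/1 + 1/1*0/1, 0/1 + 1/1*1/6) = [0/1, 1/6) <- contains code 1/432
  'c': [0/1 + 1/1*1/6, 0/1 + 1/1*1/2) = [1/6, 1/2)
  'e': [0/1 + 1/1*1/2, 0/1 + 1/1*2/3) = [1/2, 2/3)
  'a': [0/1 + 1/1*2/3, 0/1 + 1/1*1/1) = [2/3, 1/1)
  emit 'b', narrow to [0/1, 1/6)
Step 2: interval [0/1, 1/6), width = 1/6 - 0/1 = 1/6
  'b': [0/1 + 1/6*0/1, 0/1 + 1/6*1/6) = [0/1, 1/36) <- contains code 1/432
  'c': [0/1 + 1/6*1/6, 0/1 + 1/6*1/2) = [1/36, 1/12)
  'e': [0/1 + 1/6*1/2, 0/1 + 1/6*2/3) = [1/12, 1/9)
  'a': [0/1 + 1/6*2/3, 0/1 + 1/6*1/1) = [1/9, 1/6)
  emit 'b', narrow to [0/1, 1/36)

Answer: 0/1 1/36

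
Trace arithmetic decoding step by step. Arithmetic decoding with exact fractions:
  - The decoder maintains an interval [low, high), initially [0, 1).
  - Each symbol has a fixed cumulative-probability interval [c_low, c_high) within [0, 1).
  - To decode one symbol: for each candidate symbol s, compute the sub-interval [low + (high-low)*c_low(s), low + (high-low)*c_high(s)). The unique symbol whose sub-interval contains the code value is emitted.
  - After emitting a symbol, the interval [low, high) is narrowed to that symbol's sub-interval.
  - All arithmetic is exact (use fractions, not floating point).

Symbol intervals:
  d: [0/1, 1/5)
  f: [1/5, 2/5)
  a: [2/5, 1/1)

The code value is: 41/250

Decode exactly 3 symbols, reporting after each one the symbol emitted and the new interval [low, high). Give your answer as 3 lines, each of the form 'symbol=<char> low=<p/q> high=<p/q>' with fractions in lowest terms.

Step 1: interval [0/1, 1/1), width = 1/1 - 0/1 = 1/1
  'd': [0/1 + 1/1*0/1, 0/1 + 1/1*1/5) = [0/1, 1/5) <- contains code 41/250
  'f': [0/1 + 1/1*1/5, 0/1 + 1/1*2/5) = [1/5, 2/5)
  'a': [0/1 + 1/1*2/5, 0/1 + 1/1*1/1) = [2/5, 1/1)
  emit 'd', narrow to [0/1, 1/5)
Step 2: interval [0/1, 1/5), width = 1/5 - 0/1 = 1/5
  'd': [0/1 + 1/5*0/1, 0/1 + 1/5*1/5) = [0/1, 1/25)
  'f': [0/1 + 1/5*1/5, 0/1 + 1/5*2/5) = [1/25, 2/25)
  'a': [0/1 + 1/5*2/5, 0/1 + 1/5*1/1) = [2/25, 1/5) <- contains code 41/250
  emit 'a', narrow to [2/25, 1/5)
Step 3: interval [2/25, 1/5), width = 1/5 - 2/25 = 3/25
  'd': [2/25 + 3/25*0/1, 2/25 + 3/25*1/5) = [2/25, 13/125)
  'f': [2/25 + 3/25*1/5, 2/25 + 3/25*2/5) = [13/125, 16/125)
  'a': [2/25 + 3/25*2/5, 2/25 + 3/25*1/1) = [16/125, 1/5) <- contains code 41/250
  emit 'a', narrow to [16/125, 1/5)

Answer: symbol=d low=0/1 high=1/5
symbol=a low=2/25 high=1/5
symbol=a low=16/125 high=1/5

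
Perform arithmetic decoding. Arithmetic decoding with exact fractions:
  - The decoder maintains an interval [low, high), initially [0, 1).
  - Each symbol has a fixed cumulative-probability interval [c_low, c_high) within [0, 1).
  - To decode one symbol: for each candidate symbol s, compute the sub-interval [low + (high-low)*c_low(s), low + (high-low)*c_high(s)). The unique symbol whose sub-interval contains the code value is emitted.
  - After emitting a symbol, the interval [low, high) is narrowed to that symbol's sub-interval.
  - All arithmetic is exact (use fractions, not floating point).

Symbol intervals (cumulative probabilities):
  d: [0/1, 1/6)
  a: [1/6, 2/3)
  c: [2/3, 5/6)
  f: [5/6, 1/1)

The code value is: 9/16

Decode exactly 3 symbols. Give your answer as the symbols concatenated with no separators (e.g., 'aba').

Answer: acc

Derivation:
Step 1: interval [0/1, 1/1), width = 1/1 - 0/1 = 1/1
  'd': [0/1 + 1/1*0/1, 0/1 + 1/1*1/6) = [0/1, 1/6)
  'a': [0/1 + 1/1*1/6, 0/1 + 1/1*2/3) = [1/6, 2/3) <- contains code 9/16
  'c': [0/1 + 1/1*2/3, 0/1 + 1/1*5/6) = [2/3, 5/6)
  'f': [0/1 + 1/1*5/6, 0/1 + 1/1*1/1) = [5/6, 1/1)
  emit 'a', narrow to [1/6, 2/3)
Step 2: interval [1/6, 2/3), width = 2/3 - 1/6 = 1/2
  'd': [1/6 + 1/2*0/1, 1/6 + 1/2*1/6) = [1/6, 1/4)
  'a': [1/6 + 1/2*1/6, 1/6 + 1/2*2/3) = [1/4, 1/2)
  'c': [1/6 + 1/2*2/3, 1/6 + 1/2*5/6) = [1/2, 7/12) <- contains code 9/16
  'f': [1/6 + 1/2*5/6, 1/6 + 1/2*1/1) = [7/12, 2/3)
  emit 'c', narrow to [1/2, 7/12)
Step 3: interval [1/2, 7/12), width = 7/12 - 1/2 = 1/12
  'd': [1/2 + 1/12*0/1, 1/2 + 1/12*1/6) = [1/2, 37/72)
  'a': [1/2 + 1/12*1/6, 1/2 + 1/12*2/3) = [37/72, 5/9)
  'c': [1/2 + 1/12*2/3, 1/2 + 1/12*5/6) = [5/9, 41/72) <- contains code 9/16
  'f': [1/2 + 1/12*5/6, 1/2 + 1/12*1/1) = [41/72, 7/12)
  emit 'c', narrow to [5/9, 41/72)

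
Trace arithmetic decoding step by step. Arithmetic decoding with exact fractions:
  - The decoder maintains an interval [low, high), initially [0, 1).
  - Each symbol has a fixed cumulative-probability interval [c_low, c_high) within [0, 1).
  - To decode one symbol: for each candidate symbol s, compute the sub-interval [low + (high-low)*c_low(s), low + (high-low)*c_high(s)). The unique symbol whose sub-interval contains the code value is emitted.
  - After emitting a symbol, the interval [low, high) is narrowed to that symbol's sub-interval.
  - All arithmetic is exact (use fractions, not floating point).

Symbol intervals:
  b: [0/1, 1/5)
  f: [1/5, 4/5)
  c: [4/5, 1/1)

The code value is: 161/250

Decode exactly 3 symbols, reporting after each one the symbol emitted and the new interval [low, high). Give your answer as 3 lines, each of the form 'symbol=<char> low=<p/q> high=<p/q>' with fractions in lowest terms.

Step 1: interval [0/1, 1/1), width = 1/1 - 0/1 = 1/1
  'b': [0/1 + 1/1*0/1, 0/1 + 1/1*1/5) = [0/1, 1/5)
  'f': [0/1 + 1/1*1/5, 0/1 + 1/1*4/5) = [1/5, 4/5) <- contains code 161/250
  'c': [0/1 + 1/1*4/5, 0/1 + 1/1*1/1) = [4/5, 1/1)
  emit 'f', narrow to [1/5, 4/5)
Step 2: interval [1/5, 4/5), width = 4/5 - 1/5 = 3/5
  'b': [1/5 + 3/5*0/1, 1/5 + 3/5*1/5) = [1/5, 8/25)
  'f': [1/5 + 3/5*1/5, 1/5 + 3/5*4/5) = [8/25, 17/25) <- contains code 161/250
  'c': [1/5 + 3/5*4/5, 1/5 + 3/5*1/1) = [17/25, 4/5)
  emit 'f', narrow to [8/25, 17/25)
Step 3: interval [8/25, 17/25), width = 17/25 - 8/25 = 9/25
  'b': [8/25 + 9/25*0/1, 8/25 + 9/25*1/5) = [8/25, 49/125)
  'f': [8/25 + 9/25*1/5, 8/25 + 9/25*4/5) = [49/125, 76/125)
  'c': [8/25 + 9/25*4/5, 8/25 + 9/25*1/1) = [76/125, 17/25) <- contains code 161/250
  emit 'c', narrow to [76/125, 17/25)

Answer: symbol=f low=1/5 high=4/5
symbol=f low=8/25 high=17/25
symbol=c low=76/125 high=17/25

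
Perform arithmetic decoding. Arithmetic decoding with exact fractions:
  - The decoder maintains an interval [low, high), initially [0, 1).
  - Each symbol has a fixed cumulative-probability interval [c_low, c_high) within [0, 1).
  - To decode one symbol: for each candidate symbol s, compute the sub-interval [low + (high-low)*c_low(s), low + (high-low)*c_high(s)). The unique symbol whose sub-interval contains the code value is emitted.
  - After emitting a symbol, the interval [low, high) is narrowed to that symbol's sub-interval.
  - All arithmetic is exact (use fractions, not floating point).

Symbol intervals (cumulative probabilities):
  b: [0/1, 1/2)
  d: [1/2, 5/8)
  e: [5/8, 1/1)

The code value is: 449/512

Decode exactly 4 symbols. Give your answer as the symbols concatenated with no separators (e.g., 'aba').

Answer: eebb

Derivation:
Step 1: interval [0/1, 1/1), width = 1/1 - 0/1 = 1/1
  'b': [0/1 + 1/1*0/1, 0/1 + 1/1*1/2) = [0/1, 1/2)
  'd': [0/1 + 1/1*1/2, 0/1 + 1/1*5/8) = [1/2, 5/8)
  'e': [0/1 + 1/1*5/8, 0/1 + 1/1*1/1) = [5/8, 1/1) <- contains code 449/512
  emit 'e', narrow to [5/8, 1/1)
Step 2: interval [5/8, 1/1), width = 1/1 - 5/8 = 3/8
  'b': [5/8 + 3/8*0/1, 5/8 + 3/8*1/2) = [5/8, 13/16)
  'd': [5/8 + 3/8*1/2, 5/8 + 3/8*5/8) = [13/16, 55/64)
  'e': [5/8 + 3/8*5/8, 5/8 + 3/8*1/1) = [55/64, 1/1) <- contains code 449/512
  emit 'e', narrow to [55/64, 1/1)
Step 3: interval [55/64, 1/1), width = 1/1 - 55/64 = 9/64
  'b': [55/64 + 9/64*0/1, 55/64 + 9/64*1/2) = [55/64, 119/128) <- contains code 449/512
  'd': [55/64 + 9/64*1/2, 55/64 + 9/64*5/8) = [119/128, 485/512)
  'e': [55/64 + 9/64*5/8, 55/64 + 9/64*1/1) = [485/512, 1/1)
  emit 'b', narrow to [55/64, 119/128)
Step 4: interval [55/64, 119/128), width = 119/128 - 55/64 = 9/128
  'b': [55/64 + 9/128*0/1, 55/64 + 9/128*1/2) = [55/64, 229/256) <- contains code 449/512
  'd': [55/64 + 9/128*1/2, 55/64 + 9/128*5/8) = [229/256, 925/1024)
  'e': [55/64 + 9/128*5/8, 55/64 + 9/128*1/1) = [925/1024, 119/128)
  emit 'b', narrow to [55/64, 229/256)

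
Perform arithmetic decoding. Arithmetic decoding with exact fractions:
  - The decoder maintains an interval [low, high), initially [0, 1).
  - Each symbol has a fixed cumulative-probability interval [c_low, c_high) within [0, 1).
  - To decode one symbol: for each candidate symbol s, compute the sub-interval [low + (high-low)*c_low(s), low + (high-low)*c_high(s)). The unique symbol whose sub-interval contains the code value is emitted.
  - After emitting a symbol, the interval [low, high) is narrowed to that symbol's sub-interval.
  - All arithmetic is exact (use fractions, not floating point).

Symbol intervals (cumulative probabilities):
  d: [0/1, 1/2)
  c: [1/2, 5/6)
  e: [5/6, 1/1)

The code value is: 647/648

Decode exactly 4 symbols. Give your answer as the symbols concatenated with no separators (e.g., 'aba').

Step 1: interval [0/1, 1/1), width = 1/1 - 0/1 = 1/1
  'd': [0/1 + 1/1*0/1, 0/1 + 1/1*1/2) = [0/1, 1/2)
  'c': [0/1 + 1/1*1/2, 0/1 + 1/1*5/6) = [1/2, 5/6)
  'e': [0/1 + 1/1*5/6, 0/1 + 1/1*1/1) = [5/6, 1/1) <- contains code 647/648
  emit 'e', narrow to [5/6, 1/1)
Step 2: interval [5/6, 1/1), width = 1/1 - 5/6 = 1/6
  'd': [5/6 + 1/6*0/1, 5/6 + 1/6*1/2) = [5/6, 11/12)
  'c': [5/6 + 1/6*1/2, 5/6 + 1/6*5/6) = [11/12, 35/36)
  'e': [5/6 + 1/6*5/6, 5/6 + 1/6*1/1) = [35/36, 1/1) <- contains code 647/648
  emit 'e', narrow to [35/36, 1/1)
Step 3: interval [35/36, 1/1), width = 1/1 - 35/36 = 1/36
  'd': [35/36 + 1/36*0/1, 35/36 + 1/36*1/2) = [35/36, 71/72)
  'c': [35/36 + 1/36*1/2, 35/36 + 1/36*5/6) = [71/72, 215/216)
  'e': [35/36 + 1/36*5/6, 35/36 + 1/36*1/1) = [215/216, 1/1) <- contains code 647/648
  emit 'e', narrow to [215/216, 1/1)
Step 4: interval [215/216, 1/1), width = 1/1 - 215/216 = 1/216
  'd': [215/216 + 1/216*0/1, 215/216 + 1/216*1/2) = [215/216, 431/432)
  'c': [215/216 + 1/216*1/2, 215/216 + 1/216*5/6) = [431/432, 1295/1296) <- contains code 647/648
  'e': [215/216 + 1/216*5/6, 215/216 + 1/216*1/1) = [1295/1296, 1/1)
  emit 'c', narrow to [431/432, 1295/1296)

Answer: eeec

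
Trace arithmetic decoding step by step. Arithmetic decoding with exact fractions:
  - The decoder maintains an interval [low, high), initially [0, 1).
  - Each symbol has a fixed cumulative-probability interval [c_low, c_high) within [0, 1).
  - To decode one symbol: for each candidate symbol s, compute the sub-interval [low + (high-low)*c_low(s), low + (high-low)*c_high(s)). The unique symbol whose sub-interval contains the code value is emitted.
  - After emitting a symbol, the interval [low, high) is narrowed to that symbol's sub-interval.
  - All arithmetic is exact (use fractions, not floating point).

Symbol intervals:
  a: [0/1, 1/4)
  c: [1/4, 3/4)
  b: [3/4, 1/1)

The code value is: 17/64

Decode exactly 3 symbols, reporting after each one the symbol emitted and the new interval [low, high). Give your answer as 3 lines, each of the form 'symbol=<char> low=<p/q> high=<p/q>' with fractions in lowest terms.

Answer: symbol=c low=1/4 high=3/4
symbol=a low=1/4 high=3/8
symbol=a low=1/4 high=9/32

Derivation:
Step 1: interval [0/1, 1/1), width = 1/1 - 0/1 = 1/1
  'a': [0/1 + 1/1*0/1, 0/1 + 1/1*1/4) = [0/1, 1/4)
  'c': [0/1 + 1/1*1/4, 0/1 + 1/1*3/4) = [1/4, 3/4) <- contains code 17/64
  'b': [0/1 + 1/1*3/4, 0/1 + 1/1*1/1) = [3/4, 1/1)
  emit 'c', narrow to [1/4, 3/4)
Step 2: interval [1/4, 3/4), width = 3/4 - 1/4 = 1/2
  'a': [1/4 + 1/2*0/1, 1/4 + 1/2*1/4) = [1/4, 3/8) <- contains code 17/64
  'c': [1/4 + 1/2*1/4, 1/4 + 1/2*3/4) = [3/8, 5/8)
  'b': [1/4 + 1/2*3/4, 1/4 + 1/2*1/1) = [5/8, 3/4)
  emit 'a', narrow to [1/4, 3/8)
Step 3: interval [1/4, 3/8), width = 3/8 - 1/4 = 1/8
  'a': [1/4 + 1/8*0/1, 1/4 + 1/8*1/4) = [1/4, 9/32) <- contains code 17/64
  'c': [1/4 + 1/8*1/4, 1/4 + 1/8*3/4) = [9/32, 11/32)
  'b': [1/4 + 1/8*3/4, 1/4 + 1/8*1/1) = [11/32, 3/8)
  emit 'a', narrow to [1/4, 9/32)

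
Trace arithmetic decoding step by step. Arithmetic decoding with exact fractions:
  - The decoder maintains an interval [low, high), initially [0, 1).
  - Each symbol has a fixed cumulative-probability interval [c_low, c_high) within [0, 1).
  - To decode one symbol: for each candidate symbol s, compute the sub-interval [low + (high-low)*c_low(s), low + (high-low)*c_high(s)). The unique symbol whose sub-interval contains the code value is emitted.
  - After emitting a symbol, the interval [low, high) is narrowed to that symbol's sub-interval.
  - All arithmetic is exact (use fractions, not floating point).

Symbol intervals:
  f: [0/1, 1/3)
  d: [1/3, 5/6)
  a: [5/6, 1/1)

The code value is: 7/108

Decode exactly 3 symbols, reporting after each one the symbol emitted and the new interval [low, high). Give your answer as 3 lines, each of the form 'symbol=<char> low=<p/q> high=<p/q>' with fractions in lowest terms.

Step 1: interval [0/1, 1/1), width = 1/1 - 0/1 = 1/1
  'f': [0/1 + 1/1*0/1, 0/1 + 1/1*1/3) = [0/1, 1/3) <- contains code 7/108
  'd': [0/1 + 1/1*1/3, 0/1 + 1/1*5/6) = [1/3, 5/6)
  'a': [0/1 + 1/1*5/6, 0/1 + 1/1*1/1) = [5/6, 1/1)
  emit 'f', narrow to [0/1, 1/3)
Step 2: interval [0/1, 1/3), width = 1/3 - 0/1 = 1/3
  'f': [0/1 + 1/3*0/1, 0/1 + 1/3*1/3) = [0/1, 1/9) <- contains code 7/108
  'd': [0/1 + 1/3*1/3, 0/1 + 1/3*5/6) = [1/9, 5/18)
  'a': [0/1 + 1/3*5/6, 0/1 + 1/3*1/1) = [5/18, 1/3)
  emit 'f', narrow to [0/1, 1/9)
Step 3: interval [0/1, 1/9), width = 1/9 - 0/1 = 1/9
  'f': [0/1 + 1/9*0/1, 0/1 + 1/9*1/3) = [0/1, 1/27)
  'd': [0/1 + 1/9*1/3, 0/1 + 1/9*5/6) = [1/27, 5/54) <- contains code 7/108
  'a': [0/1 + 1/9*5/6, 0/1 + 1/9*1/1) = [5/54, 1/9)
  emit 'd', narrow to [1/27, 5/54)

Answer: symbol=f low=0/1 high=1/3
symbol=f low=0/1 high=1/9
symbol=d low=1/27 high=5/54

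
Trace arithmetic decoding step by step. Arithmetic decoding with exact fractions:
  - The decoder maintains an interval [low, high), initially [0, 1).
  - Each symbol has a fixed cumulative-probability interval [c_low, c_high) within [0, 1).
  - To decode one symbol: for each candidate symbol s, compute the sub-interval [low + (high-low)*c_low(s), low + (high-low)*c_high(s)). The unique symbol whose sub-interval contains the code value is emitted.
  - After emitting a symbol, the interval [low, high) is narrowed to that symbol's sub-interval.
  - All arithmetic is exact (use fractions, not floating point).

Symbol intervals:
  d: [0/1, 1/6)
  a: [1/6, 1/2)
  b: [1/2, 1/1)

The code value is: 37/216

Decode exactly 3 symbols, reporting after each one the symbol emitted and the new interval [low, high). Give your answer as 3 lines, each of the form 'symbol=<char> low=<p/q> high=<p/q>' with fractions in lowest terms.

Answer: symbol=a low=1/6 high=1/2
symbol=d low=1/6 high=2/9
symbol=d low=1/6 high=19/108

Derivation:
Step 1: interval [0/1, 1/1), width = 1/1 - 0/1 = 1/1
  'd': [0/1 + 1/1*0/1, 0/1 + 1/1*1/6) = [0/1, 1/6)
  'a': [0/1 + 1/1*1/6, 0/1 + 1/1*1/2) = [1/6, 1/2) <- contains code 37/216
  'b': [0/1 + 1/1*1/2, 0/1 + 1/1*1/1) = [1/2, 1/1)
  emit 'a', narrow to [1/6, 1/2)
Step 2: interval [1/6, 1/2), width = 1/2 - 1/6 = 1/3
  'd': [1/6 + 1/3*0/1, 1/6 + 1/3*1/6) = [1/6, 2/9) <- contains code 37/216
  'a': [1/6 + 1/3*1/6, 1/6 + 1/3*1/2) = [2/9, 1/3)
  'b': [1/6 + 1/3*1/2, 1/6 + 1/3*1/1) = [1/3, 1/2)
  emit 'd', narrow to [1/6, 2/9)
Step 3: interval [1/6, 2/9), width = 2/9 - 1/6 = 1/18
  'd': [1/6 + 1/18*0/1, 1/6 + 1/18*1/6) = [1/6, 19/108) <- contains code 37/216
  'a': [1/6 + 1/18*1/6, 1/6 + 1/18*1/2) = [19/108, 7/36)
  'b': [1/6 + 1/18*1/2, 1/6 + 1/18*1/1) = [7/36, 2/9)
  emit 'd', narrow to [1/6, 19/108)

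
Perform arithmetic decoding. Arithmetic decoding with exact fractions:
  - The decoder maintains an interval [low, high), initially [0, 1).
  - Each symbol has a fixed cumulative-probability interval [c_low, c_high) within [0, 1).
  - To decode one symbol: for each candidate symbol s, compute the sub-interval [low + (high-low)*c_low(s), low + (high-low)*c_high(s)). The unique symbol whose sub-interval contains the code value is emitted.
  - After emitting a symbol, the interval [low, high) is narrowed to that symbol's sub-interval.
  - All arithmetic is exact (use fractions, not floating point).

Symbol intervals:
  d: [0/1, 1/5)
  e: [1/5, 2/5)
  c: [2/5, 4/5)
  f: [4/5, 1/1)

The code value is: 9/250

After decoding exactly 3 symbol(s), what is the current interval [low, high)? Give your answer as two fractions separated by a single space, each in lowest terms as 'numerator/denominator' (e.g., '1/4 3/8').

Answer: 4/125 1/25

Derivation:
Step 1: interval [0/1, 1/1), width = 1/1 - 0/1 = 1/1
  'd': [0/1 + 1/1*0/1, 0/1 + 1/1*1/5) = [0/1, 1/5) <- contains code 9/250
  'e': [0/1 + 1/1*1/5, 0/1 + 1/1*2/5) = [1/5, 2/5)
  'c': [0/1 + 1/1*2/5, 0/1 + 1/1*4/5) = [2/5, 4/5)
  'f': [0/1 + 1/1*4/5, 0/1 + 1/1*1/1) = [4/5, 1/1)
  emit 'd', narrow to [0/1, 1/5)
Step 2: interval [0/1, 1/5), width = 1/5 - 0/1 = 1/5
  'd': [0/1 + 1/5*0/1, 0/1 + 1/5*1/5) = [0/1, 1/25) <- contains code 9/250
  'e': [0/1 + 1/5*1/5, 0/1 + 1/5*2/5) = [1/25, 2/25)
  'c': [0/1 + 1/5*2/5, 0/1 + 1/5*4/5) = [2/25, 4/25)
  'f': [0/1 + 1/5*4/5, 0/1 + 1/5*1/1) = [4/25, 1/5)
  emit 'd', narrow to [0/1, 1/25)
Step 3: interval [0/1, 1/25), width = 1/25 - 0/1 = 1/25
  'd': [0/1 + 1/25*0/1, 0/1 + 1/25*1/5) = [0/1, 1/125)
  'e': [0/1 + 1/25*1/5, 0/1 + 1/25*2/5) = [1/125, 2/125)
  'c': [0/1 + 1/25*2/5, 0/1 + 1/25*4/5) = [2/125, 4/125)
  'f': [0/1 + 1/25*4/5, 0/1 + 1/25*1/1) = [4/125, 1/25) <- contains code 9/250
  emit 'f', narrow to [4/125, 1/25)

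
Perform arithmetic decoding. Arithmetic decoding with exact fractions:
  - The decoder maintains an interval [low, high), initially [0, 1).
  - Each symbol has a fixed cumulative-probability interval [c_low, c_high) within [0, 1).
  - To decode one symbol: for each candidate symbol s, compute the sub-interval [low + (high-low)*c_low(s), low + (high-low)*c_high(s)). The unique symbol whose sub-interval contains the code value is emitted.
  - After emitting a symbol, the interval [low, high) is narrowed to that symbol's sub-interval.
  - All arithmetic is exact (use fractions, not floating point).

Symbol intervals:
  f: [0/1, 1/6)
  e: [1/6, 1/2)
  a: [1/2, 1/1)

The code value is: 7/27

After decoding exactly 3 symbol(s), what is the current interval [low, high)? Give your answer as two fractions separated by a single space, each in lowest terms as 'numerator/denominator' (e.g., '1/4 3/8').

Step 1: interval [0/1, 1/1), width = 1/1 - 0/1 = 1/1
  'f': [0/1 + 1/1*0/1, 0/1 + 1/1*1/6) = [0/1, 1/6)
  'e': [0/1 + 1/1*1/6, 0/1 + 1/1*1/2) = [1/6, 1/2) <- contains code 7/27
  'a': [0/1 + 1/1*1/2, 0/1 + 1/1*1/1) = [1/2, 1/1)
  emit 'e', narrow to [1/6, 1/2)
Step 2: interval [1/6, 1/2), width = 1/2 - 1/6 = 1/3
  'f': [1/6 + 1/3*0/1, 1/6 + 1/3*1/6) = [1/6, 2/9)
  'e': [1/6 + 1/3*1/6, 1/6 + 1/3*1/2) = [2/9, 1/3) <- contains code 7/27
  'a': [1/6 + 1/3*1/2, 1/6 + 1/3*1/1) = [1/3, 1/2)
  emit 'e', narrow to [2/9, 1/3)
Step 3: interval [2/9, 1/3), width = 1/3 - 2/9 = 1/9
  'f': [2/9 + 1/9*0/1, 2/9 + 1/9*1/6) = [2/9, 13/54)
  'e': [2/9 + 1/9*1/6, 2/9 + 1/9*1/2) = [13/54, 5/18) <- contains code 7/27
  'a': [2/9 + 1/9*1/2, 2/9 + 1/9*1/1) = [5/18, 1/3)
  emit 'e', narrow to [13/54, 5/18)

Answer: 13/54 5/18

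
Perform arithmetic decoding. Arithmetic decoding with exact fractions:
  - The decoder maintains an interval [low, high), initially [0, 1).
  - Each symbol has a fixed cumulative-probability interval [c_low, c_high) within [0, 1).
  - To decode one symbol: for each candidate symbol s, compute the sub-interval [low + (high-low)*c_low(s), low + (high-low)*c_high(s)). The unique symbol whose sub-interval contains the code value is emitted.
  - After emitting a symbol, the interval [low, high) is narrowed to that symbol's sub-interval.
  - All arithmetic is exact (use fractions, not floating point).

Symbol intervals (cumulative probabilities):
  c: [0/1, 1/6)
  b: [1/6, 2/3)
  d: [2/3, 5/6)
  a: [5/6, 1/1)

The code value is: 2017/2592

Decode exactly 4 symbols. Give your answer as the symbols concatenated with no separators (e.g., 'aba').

Answer: ddcc

Derivation:
Step 1: interval [0/1, 1/1), width = 1/1 - 0/1 = 1/1
  'c': [0/1 + 1/1*0/1, 0/1 + 1/1*1/6) = [0/1, 1/6)
  'b': [0/1 + 1/1*1/6, 0/1 + 1/1*2/3) = [1/6, 2/3)
  'd': [0/1 + 1/1*2/3, 0/1 + 1/1*5/6) = [2/3, 5/6) <- contains code 2017/2592
  'a': [0/1 + 1/1*5/6, 0/1 + 1/1*1/1) = [5/6, 1/1)
  emit 'd', narrow to [2/3, 5/6)
Step 2: interval [2/3, 5/6), width = 5/6 - 2/3 = 1/6
  'c': [2/3 + 1/6*0/1, 2/3 + 1/6*1/6) = [2/3, 25/36)
  'b': [2/3 + 1/6*1/6, 2/3 + 1/6*2/3) = [25/36, 7/9)
  'd': [2/3 + 1/6*2/3, 2/3 + 1/6*5/6) = [7/9, 29/36) <- contains code 2017/2592
  'a': [2/3 + 1/6*5/6, 2/3 + 1/6*1/1) = [29/36, 5/6)
  emit 'd', narrow to [7/9, 29/36)
Step 3: interval [7/9, 29/36), width = 29/36 - 7/9 = 1/36
  'c': [7/9 + 1/36*0/1, 7/9 + 1/36*1/6) = [7/9, 169/216) <- contains code 2017/2592
  'b': [7/9 + 1/36*1/6, 7/9 + 1/36*2/3) = [169/216, 43/54)
  'd': [7/9 + 1/36*2/3, 7/9 + 1/36*5/6) = [43/54, 173/216)
  'a': [7/9 + 1/36*5/6, 7/9 + 1/36*1/1) = [173/216, 29/36)
  emit 'c', narrow to [7/9, 169/216)
Step 4: interval [7/9, 169/216), width = 169/216 - 7/9 = 1/216
  'c': [7/9 + 1/216*0/1, 7/9 + 1/216*1/6) = [7/9, 1009/1296) <- contains code 2017/2592
  'b': [7/9 + 1/216*1/6, 7/9 + 1/216*2/3) = [1009/1296, 253/324)
  'd': [7/9 + 1/216*2/3, 7/9 + 1/216*5/6) = [253/324, 1013/1296)
  'a': [7/9 + 1/216*5/6, 7/9 + 1/216*1/1) = [1013/1296, 169/216)
  emit 'c', narrow to [7/9, 1009/1296)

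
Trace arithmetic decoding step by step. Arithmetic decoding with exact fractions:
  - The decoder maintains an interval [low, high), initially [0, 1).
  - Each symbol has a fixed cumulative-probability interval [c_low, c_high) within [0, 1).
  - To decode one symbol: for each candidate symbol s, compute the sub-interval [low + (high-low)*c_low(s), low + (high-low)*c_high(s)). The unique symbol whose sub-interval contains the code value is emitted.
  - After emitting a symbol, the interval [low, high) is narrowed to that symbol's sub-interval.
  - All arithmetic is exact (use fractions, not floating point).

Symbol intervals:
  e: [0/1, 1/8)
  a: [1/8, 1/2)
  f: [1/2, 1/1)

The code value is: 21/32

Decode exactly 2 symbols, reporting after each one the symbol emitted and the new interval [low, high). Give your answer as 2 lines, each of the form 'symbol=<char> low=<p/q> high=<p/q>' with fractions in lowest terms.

Step 1: interval [0/1, 1/1), width = 1/1 - 0/1 = 1/1
  'e': [0/1 + 1/1*0/1, 0/1 + 1/1*1/8) = [0/1, 1/8)
  'a': [0/1 + 1/1*1/8, 0/1 + 1/1*1/2) = [1/8, 1/2)
  'f': [0/1 + 1/1*1/2, 0/1 + 1/1*1/1) = [1/2, 1/1) <- contains code 21/32
  emit 'f', narrow to [1/2, 1/1)
Step 2: interval [1/2, 1/1), width = 1/1 - 1/2 = 1/2
  'e': [1/2 + 1/2*0/1, 1/2 + 1/2*1/8) = [1/2, 9/16)
  'a': [1/2 + 1/2*1/8, 1/2 + 1/2*1/2) = [9/16, 3/4) <- contains code 21/32
  'f': [1/2 + 1/2*1/2, 1/2 + 1/2*1/1) = [3/4, 1/1)
  emit 'a', narrow to [9/16, 3/4)

Answer: symbol=f low=1/2 high=1/1
symbol=a low=9/16 high=3/4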